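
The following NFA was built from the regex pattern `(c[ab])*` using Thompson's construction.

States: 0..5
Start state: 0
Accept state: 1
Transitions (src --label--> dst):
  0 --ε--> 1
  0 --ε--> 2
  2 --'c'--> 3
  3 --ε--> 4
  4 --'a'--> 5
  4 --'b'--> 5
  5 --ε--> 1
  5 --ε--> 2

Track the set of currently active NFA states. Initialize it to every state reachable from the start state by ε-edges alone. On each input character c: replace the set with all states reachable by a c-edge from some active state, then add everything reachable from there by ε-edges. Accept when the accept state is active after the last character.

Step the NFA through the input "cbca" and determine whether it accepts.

initial (ε-close {0}): {0,1,2}
'c' @ 1: {3,4}
'b' @ 2: {1,2,5}  [accepting]
'c' @ 3: {3,4}
'a' @ 4: {1,2,5}  [accepting]
end set {1,2,5} — state 1 in

Answer: ACCEPT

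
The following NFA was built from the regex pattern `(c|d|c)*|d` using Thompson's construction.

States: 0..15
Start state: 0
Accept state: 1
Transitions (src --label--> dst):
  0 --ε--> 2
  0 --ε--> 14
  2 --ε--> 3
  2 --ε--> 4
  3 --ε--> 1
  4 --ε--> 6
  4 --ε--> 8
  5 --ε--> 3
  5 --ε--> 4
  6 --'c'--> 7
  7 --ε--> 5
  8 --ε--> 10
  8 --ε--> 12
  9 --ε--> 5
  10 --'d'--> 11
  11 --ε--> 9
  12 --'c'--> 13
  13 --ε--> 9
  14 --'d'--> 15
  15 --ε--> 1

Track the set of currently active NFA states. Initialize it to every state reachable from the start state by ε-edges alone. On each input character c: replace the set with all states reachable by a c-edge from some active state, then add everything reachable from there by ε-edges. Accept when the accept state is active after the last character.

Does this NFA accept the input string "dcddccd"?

S₀ = ε-closure({0}) = {0,1,2,3,4,6,8,10,12,14}
'd' @ 1: {1,3,4,5,6,8,9,10,11,12,15}  (accept∈set)
'c' @ 2: {1,3,4,5,6,7,8,9,10,12,13}  (accept∈set)
'd' @ 3: {1,3,4,5,6,8,9,10,11,12}  (accept∈set)
'd' @ 4: {1,3,4,5,6,8,9,10,11,12}  (accept∈set)
'c' @ 5: {1,3,4,5,6,7,8,9,10,12,13}  (accept∈set)
'c' @ 6: {1,3,4,5,6,7,8,9,10,12,13}  (accept∈set)
'd' @ 7: {1,3,4,5,6,8,9,10,11,12}  (accept∈set)
end set {1,3,4,5,6,8,9,10,11,12} — state 1 in

Answer: ACCEPT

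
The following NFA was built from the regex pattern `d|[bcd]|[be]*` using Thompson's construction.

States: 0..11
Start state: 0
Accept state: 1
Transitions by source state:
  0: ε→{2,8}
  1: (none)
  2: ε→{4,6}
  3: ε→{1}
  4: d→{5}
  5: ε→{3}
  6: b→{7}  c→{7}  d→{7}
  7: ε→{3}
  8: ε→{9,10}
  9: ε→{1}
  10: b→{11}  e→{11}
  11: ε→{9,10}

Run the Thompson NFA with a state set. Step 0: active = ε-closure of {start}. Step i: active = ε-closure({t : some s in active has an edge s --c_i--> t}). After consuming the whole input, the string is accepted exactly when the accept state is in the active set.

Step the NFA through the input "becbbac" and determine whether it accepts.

S₀ = ε-closure({0}) = {0,1,2,4,6,8,9,10}
'b' @ 1: {1,3,7,9,10,11}  (accept∈set)
'e' @ 2: {1,9,10,11}  (accept∈set)
'c' @ 3: {}  — dead — no transitions
rest 'bbac' ignored (set empty)
final: {}; accept 1 not in set

Answer: REJECT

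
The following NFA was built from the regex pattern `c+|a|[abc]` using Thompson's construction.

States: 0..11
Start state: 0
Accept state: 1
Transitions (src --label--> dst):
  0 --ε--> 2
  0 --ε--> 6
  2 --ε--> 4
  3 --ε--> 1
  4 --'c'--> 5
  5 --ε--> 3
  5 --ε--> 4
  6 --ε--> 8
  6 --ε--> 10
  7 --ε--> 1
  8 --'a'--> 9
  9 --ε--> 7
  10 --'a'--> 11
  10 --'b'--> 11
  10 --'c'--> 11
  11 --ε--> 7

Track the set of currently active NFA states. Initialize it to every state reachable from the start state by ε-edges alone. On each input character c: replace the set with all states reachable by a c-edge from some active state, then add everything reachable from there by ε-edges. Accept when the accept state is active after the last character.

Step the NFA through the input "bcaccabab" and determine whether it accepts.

Answer: REJECT

Derivation:
S₀ = ε-closure({0}) = {0,2,4,6,8,10}
'b' @ 1: {1,7,11}  [accepting]
'c' @ 2: {}  — dead — no transitions
rest 'accabab' ignored (set empty)
after full input: {}  (accept=1 not in)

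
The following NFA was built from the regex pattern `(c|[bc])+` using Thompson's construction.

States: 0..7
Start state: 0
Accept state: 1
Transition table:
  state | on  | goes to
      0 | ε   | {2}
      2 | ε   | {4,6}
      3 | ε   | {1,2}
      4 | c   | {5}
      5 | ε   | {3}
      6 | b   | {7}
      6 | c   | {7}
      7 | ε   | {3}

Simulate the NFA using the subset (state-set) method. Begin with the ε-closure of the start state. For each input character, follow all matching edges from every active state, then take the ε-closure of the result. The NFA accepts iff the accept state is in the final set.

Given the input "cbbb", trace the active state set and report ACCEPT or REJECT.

Answer: ACCEPT

Trace:
initial (ε-close {0}): {0,2,4,6}
'c' @ 1: {1,2,3,4,5,6,7}  [accepting]
'b' @ 2: {1,2,3,4,6,7}  [accepting]
'b' @ 3: {1,2,3,4,6,7}  [accepting]
'b' @ 4: {1,2,3,4,6,7}  [accepting]
final: {1,2,3,4,6,7}; accept 1 in set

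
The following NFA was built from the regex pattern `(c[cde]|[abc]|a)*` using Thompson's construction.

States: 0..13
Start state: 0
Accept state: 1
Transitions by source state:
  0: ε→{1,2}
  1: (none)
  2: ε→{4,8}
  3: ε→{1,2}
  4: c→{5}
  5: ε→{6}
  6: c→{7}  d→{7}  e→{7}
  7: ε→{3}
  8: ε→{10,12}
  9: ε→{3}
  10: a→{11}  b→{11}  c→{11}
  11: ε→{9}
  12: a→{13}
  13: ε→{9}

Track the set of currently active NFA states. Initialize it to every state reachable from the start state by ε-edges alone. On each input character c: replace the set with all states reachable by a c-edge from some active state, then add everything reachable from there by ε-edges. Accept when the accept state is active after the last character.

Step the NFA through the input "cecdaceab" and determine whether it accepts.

initial (ε-close {0}): {0,1,2,4,8,10,12}
'c' @ 1: {1,2,3,4,5,6,8,9,10,11,12}  (accept∈set)
'e' @ 2: {1,2,3,4,7,8,10,12}  (accept∈set)
'c' @ 3: {1,2,3,4,5,6,8,9,10,11,12}  (accept∈set)
'd' @ 4: {1,2,3,4,7,8,10,12}  (accept∈set)
'a' @ 5: {1,2,3,4,8,9,10,11,12,13}  (accept∈set)
'c' @ 6: {1,2,3,4,5,6,8,9,10,11,12}  (accept∈set)
'e' @ 7: {1,2,3,4,7,8,10,12}  (accept∈set)
'a' @ 8: {1,2,3,4,8,9,10,11,12,13}  (accept∈set)
'b' @ 9: {1,2,3,4,8,9,10,11,12}  (accept∈set)
after full input: {1,2,3,4,8,9,10,11,12}  (accept=1 in)

Answer: ACCEPT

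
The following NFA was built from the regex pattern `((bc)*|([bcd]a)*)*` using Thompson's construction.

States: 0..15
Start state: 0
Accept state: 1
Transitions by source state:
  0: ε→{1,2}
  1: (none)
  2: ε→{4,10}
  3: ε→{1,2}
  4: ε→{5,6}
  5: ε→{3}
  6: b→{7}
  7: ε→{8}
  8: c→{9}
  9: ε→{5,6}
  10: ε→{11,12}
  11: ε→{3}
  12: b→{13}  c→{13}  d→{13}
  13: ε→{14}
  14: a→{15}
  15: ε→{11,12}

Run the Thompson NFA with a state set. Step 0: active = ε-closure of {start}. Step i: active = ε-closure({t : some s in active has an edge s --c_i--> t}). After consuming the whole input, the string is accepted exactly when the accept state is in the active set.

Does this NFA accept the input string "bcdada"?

Answer: ACCEPT

Steps:
start: ε-closure({0}) = {0,1,2,3,4,5,6,10,11,12}
'b' @ 1: {7,8,13,14}
'c' @ 2: {1,2,3,4,5,6,9,10,11,12}  (accept∈set)
'd' @ 3: {13,14}
'a' @ 4: {1,2,3,4,5,6,10,11,12,15}  (accept∈set)
'd' @ 5: {13,14}
'a' @ 6: {1,2,3,4,5,6,10,11,12,15}  (accept∈set)
final: {1,2,3,4,5,6,10,11,12,15}; accept 1 in set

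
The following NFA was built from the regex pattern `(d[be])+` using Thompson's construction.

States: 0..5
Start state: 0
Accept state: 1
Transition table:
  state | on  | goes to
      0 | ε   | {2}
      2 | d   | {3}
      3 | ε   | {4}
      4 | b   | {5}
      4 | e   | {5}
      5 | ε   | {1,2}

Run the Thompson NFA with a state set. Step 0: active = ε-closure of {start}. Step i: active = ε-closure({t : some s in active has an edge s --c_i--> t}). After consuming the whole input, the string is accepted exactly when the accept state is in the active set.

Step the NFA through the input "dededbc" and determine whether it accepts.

Answer: REJECT

Trace:
start: ε-closure({0}) = {0,2}
'd' @ 1: {3,4}
'e' @ 2: {1,2,5}  ✓accept
'd' @ 3: {3,4}
'e' @ 4: {1,2,5}  ✓accept
'd' @ 5: {3,4}
'b' @ 6: {1,2,5}  ✓accept
'c' @ 7: {}  — dead — no transitions
end set {} — state 1 not in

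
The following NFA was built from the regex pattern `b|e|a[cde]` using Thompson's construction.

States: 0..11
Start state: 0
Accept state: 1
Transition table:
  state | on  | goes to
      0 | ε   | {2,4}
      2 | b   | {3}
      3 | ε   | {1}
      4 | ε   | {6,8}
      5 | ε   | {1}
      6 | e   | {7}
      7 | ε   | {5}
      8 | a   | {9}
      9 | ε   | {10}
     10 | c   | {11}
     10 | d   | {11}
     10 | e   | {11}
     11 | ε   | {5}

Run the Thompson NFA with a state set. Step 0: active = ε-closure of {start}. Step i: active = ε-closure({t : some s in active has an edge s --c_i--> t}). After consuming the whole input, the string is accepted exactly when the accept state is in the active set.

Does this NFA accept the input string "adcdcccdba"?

Answer: REJECT

Trace:
start: ε-closure({0}) = {0,2,4,6,8}
'a' @ 1: {9,10}
'd' @ 2: {1,5,11}  ✓accept
'c' @ 3: {}  — no active states
rest 'dcccdba' ignored (set empty)
final: {}; accept 1 not in set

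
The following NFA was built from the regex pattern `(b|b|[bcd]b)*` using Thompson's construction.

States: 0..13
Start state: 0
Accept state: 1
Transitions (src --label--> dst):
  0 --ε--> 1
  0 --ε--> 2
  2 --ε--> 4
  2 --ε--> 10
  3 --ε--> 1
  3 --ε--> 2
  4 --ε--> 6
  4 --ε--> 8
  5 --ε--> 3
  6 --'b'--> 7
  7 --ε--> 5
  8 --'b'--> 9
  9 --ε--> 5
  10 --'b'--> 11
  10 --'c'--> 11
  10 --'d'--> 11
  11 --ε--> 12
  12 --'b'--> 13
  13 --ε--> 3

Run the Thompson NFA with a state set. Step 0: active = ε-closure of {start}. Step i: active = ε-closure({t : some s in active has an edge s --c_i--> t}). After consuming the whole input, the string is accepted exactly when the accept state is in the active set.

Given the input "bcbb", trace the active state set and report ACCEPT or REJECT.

Answer: ACCEPT

Trace:
S₀ = ε-closure({0}) = {0,1,2,4,6,8,10}
'b' @ 1: {1,2,3,4,5,6,7,8,9,10,11,12}  ✓accept
'c' @ 2: {11,12}
'b' @ 3: {1,2,3,4,6,8,10,13}  ✓accept
'b' @ 4: {1,2,3,4,5,6,7,8,9,10,11,12}  ✓accept
final: {1,2,3,4,5,6,7,8,9,10,11,12}; accept 1 in set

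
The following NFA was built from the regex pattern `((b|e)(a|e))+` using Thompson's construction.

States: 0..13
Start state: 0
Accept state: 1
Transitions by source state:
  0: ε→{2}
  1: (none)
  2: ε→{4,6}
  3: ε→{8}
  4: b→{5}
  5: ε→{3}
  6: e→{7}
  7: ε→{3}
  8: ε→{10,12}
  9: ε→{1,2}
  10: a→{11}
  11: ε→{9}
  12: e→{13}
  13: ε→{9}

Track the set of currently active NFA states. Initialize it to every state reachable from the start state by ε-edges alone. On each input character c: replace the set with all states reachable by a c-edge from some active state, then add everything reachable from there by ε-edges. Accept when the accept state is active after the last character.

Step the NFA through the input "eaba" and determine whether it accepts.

Answer: ACCEPT

Derivation:
initial (ε-close {0}): {0,2,4,6}
'e' @ 1: {3,7,8,10,12}
'a' @ 2: {1,2,4,6,9,11}  ✓accept
'b' @ 3: {3,5,8,10,12}
'a' @ 4: {1,2,4,6,9,11}  ✓accept
end set {1,2,4,6,9,11} — state 1 in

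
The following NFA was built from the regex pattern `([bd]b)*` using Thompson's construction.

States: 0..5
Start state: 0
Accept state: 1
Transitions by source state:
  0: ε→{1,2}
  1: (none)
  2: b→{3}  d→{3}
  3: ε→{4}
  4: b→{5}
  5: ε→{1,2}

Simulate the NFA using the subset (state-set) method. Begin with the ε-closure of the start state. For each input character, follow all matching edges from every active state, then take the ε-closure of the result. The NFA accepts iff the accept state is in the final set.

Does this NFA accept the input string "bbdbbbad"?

S₀ = ε-closure({0}) = {0,1,2}
'b' @ 1: {3,4}
'b' @ 2: {1,2,5}  (accept∈set)
'd' @ 3: {3,4}
'b' @ 4: {1,2,5}  (accept∈set)
'b' @ 5: {3,4}
'b' @ 6: {1,2,5}  (accept∈set)
'a' @ 7: {}  — dead — no transitions
rest 'd' ignored (set empty)
after full input: {}  (accept=1 not in)

Answer: REJECT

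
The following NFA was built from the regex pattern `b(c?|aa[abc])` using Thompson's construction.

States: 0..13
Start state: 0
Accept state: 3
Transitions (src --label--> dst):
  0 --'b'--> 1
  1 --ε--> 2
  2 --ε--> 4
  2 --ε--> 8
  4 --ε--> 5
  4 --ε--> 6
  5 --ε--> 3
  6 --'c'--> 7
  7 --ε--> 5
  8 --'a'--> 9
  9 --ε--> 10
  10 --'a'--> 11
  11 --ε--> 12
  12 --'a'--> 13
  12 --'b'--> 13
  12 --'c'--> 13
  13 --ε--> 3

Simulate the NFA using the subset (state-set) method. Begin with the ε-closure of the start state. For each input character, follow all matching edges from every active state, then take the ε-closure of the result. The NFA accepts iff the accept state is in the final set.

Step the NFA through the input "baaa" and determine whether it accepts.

Answer: ACCEPT

Derivation:
initial (ε-close {0}): {0}
'b' @ 1: {1,2,3,4,5,6,8}  [accepting]
'a' @ 2: {9,10}
'a' @ 3: {11,12}
'a' @ 4: {3,13}  [accepting]
final: {3,13}; accept 3 in set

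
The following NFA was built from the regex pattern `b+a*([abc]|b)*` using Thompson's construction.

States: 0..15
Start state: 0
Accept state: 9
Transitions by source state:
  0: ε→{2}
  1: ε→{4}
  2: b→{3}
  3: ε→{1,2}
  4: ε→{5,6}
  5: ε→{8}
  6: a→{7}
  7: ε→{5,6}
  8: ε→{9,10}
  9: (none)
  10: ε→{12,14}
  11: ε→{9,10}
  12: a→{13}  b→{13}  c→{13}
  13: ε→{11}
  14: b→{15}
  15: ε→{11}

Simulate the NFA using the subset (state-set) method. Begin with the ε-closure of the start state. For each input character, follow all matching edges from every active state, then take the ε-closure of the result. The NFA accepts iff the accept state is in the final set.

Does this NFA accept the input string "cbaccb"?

initial (ε-close {0}): {0,2}
'c' @ 1: {}  — state set empty
rest 'baccb' ignored (set empty)
final: {}; accept 9 not in set

Answer: REJECT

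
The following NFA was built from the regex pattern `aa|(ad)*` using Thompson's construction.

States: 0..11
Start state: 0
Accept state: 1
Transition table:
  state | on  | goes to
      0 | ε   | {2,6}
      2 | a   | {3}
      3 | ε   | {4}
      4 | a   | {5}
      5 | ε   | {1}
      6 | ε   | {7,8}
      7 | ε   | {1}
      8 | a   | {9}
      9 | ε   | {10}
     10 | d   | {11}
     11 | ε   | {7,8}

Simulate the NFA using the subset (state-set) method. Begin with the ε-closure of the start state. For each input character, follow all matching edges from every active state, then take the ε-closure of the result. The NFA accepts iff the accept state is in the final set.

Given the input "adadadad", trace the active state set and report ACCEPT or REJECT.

start: ε-closure({0}) = {0,1,2,6,7,8}
'a' @ 1: {3,4,9,10}
'd' @ 2: {1,7,8,11}  [accepting]
'a' @ 3: {9,10}
'd' @ 4: {1,7,8,11}  [accepting]
'a' @ 5: {9,10}
'd' @ 6: {1,7,8,11}  [accepting]
'a' @ 7: {9,10}
'd' @ 8: {1,7,8,11}  [accepting]
final: {1,7,8,11}; accept 1 in set

Answer: ACCEPT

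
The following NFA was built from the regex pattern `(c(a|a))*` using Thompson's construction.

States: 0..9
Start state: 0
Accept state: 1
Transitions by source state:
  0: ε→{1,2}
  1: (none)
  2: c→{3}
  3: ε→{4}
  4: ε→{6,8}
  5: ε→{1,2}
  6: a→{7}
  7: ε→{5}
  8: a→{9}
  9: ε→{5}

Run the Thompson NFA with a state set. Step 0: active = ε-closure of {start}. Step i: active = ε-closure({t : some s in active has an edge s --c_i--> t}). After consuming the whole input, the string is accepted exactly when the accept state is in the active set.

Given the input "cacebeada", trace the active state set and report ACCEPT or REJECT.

start: ε-closure({0}) = {0,1,2}
'c' @ 1: {3,4,6,8}
'a' @ 2: {1,2,5,7,9}  [accepting]
'c' @ 3: {3,4,6,8}
'e' @ 4: {}  — dead — no transitions
rest 'beada' ignored (set empty)
end set {} — state 1 not in

Answer: REJECT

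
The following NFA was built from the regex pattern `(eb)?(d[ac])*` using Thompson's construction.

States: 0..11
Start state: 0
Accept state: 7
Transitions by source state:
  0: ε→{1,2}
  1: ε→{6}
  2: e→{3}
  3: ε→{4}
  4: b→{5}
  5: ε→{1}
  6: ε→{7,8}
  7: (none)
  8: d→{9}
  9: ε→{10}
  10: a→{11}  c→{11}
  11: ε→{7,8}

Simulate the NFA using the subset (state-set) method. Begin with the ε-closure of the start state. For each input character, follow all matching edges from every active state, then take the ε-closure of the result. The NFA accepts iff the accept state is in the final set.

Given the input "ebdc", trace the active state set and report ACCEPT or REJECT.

Answer: ACCEPT

Steps:
start: ε-closure({0}) = {0,1,2,6,7,8}
'e' @ 1: {3,4}
'b' @ 2: {1,5,6,7,8}  [accepting]
'd' @ 3: {9,10}
'c' @ 4: {7,8,11}  [accepting]
end set {7,8,11} — state 7 in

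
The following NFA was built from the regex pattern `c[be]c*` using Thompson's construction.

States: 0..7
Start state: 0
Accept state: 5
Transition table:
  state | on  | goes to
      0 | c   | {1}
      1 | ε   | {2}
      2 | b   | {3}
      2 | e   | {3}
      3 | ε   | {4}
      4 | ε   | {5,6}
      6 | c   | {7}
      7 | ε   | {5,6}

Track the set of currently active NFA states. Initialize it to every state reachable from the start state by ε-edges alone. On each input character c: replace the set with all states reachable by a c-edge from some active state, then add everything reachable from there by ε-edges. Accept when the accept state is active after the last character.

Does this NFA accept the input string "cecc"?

initial (ε-close {0}): {0}
'c' @ 1: {1,2}
'e' @ 2: {3,4,5,6}  (accept∈set)
'c' @ 3: {5,6,7}  (accept∈set)
'c' @ 4: {5,6,7}  (accept∈set)
final: {5,6,7}; accept 5 in set

Answer: ACCEPT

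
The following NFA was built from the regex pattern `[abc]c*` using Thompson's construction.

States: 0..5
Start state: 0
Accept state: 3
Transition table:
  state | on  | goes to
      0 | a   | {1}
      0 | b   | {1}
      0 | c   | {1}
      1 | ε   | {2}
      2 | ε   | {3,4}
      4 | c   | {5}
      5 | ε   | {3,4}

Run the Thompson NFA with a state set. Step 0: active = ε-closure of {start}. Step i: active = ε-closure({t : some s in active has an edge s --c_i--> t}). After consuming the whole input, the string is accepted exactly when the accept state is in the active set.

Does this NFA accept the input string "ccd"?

start: ε-closure({0}) = {0}
'c' @ 1: {1,2,3,4}  ✓accept
'c' @ 2: {3,4,5}  ✓accept
'd' @ 3: {}  — state set empty
end set {} — state 3 not in

Answer: REJECT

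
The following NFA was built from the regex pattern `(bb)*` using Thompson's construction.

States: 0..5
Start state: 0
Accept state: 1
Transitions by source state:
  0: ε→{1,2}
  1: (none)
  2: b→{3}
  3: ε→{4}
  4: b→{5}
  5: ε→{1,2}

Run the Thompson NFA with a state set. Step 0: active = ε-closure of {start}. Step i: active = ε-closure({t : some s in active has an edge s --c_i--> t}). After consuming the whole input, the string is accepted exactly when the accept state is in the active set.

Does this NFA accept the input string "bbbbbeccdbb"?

initial (ε-close {0}): {0,1,2}
'b' @ 1: {3,4}
'b' @ 2: {1,2,5}  (accept∈set)
'b' @ 3: {3,4}
'b' @ 4: {1,2,5}  (accept∈set)
'b' @ 5: {3,4}
'e' @ 6: {}  — dead — no transitions
rest 'ccdbb' ignored (set empty)
after full input: {}  (accept=1 not in)

Answer: REJECT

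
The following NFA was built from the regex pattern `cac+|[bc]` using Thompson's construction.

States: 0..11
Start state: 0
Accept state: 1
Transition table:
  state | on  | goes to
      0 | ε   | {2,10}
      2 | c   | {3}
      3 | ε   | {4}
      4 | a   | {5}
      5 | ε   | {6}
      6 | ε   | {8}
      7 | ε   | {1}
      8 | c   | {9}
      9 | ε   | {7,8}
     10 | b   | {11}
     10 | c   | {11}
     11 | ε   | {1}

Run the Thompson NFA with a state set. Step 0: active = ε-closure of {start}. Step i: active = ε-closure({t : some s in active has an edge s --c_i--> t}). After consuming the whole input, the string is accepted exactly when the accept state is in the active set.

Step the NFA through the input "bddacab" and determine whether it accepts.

S₀ = ε-closure({0}) = {0,2,10}
'b' @ 1: {1,11}  (accept∈set)
'd' @ 2: {}  — state set empty
rest 'dacab' ignored (set empty)
after full input: {}  (accept=1 not in)

Answer: REJECT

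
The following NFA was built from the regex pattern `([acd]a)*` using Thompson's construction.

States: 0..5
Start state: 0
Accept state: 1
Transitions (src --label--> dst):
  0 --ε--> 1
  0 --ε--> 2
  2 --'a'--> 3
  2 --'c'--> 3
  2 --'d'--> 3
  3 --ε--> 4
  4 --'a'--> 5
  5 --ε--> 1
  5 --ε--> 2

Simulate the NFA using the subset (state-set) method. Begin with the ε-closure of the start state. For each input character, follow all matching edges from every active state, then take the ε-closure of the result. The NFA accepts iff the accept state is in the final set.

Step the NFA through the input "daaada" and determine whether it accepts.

initial (ε-close {0}): {0,1,2}
'd' @ 1: {3,4}
'a' @ 2: {1,2,5}  ✓accept
'a' @ 3: {3,4}
'a' @ 4: {1,2,5}  ✓accept
'd' @ 5: {3,4}
'a' @ 6: {1,2,5}  ✓accept
end set {1,2,5} — state 1 in

Answer: ACCEPT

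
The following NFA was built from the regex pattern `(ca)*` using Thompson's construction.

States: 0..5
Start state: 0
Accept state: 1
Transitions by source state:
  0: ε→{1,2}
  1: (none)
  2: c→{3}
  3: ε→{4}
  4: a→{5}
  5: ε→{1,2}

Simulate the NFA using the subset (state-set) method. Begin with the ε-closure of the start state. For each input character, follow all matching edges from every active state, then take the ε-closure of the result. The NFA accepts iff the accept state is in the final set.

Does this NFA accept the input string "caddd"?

initial (ε-close {0}): {0,1,2}
'c' @ 1: {3,4}
'a' @ 2: {1,2,5}  (accept∈set)
'd' @ 3: {}  — state set empty
rest 'dd' ignored (set empty)
after full input: {}  (accept=1 not in)

Answer: REJECT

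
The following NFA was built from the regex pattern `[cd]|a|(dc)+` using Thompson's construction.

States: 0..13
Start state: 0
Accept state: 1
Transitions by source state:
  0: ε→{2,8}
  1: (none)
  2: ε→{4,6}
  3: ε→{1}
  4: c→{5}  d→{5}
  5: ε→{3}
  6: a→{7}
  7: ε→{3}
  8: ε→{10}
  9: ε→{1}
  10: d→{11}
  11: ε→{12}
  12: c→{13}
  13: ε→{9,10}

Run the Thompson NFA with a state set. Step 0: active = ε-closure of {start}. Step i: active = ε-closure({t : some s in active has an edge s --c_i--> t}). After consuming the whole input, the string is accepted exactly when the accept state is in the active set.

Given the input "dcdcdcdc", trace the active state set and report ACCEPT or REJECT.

Answer: ACCEPT

Derivation:
start: ε-closure({0}) = {0,2,4,6,8,10}
'd' @ 1: {1,3,5,11,12}  (accept∈set)
'c' @ 2: {1,9,10,13}  (accept∈set)
'd' @ 3: {11,12}
'c' @ 4: {1,9,10,13}  (accept∈set)
'd' @ 5: {11,12}
'c' @ 6: {1,9,10,13}  (accept∈set)
'd' @ 7: {11,12}
'c' @ 8: {1,9,10,13}  (accept∈set)
final: {1,9,10,13}; accept 1 in set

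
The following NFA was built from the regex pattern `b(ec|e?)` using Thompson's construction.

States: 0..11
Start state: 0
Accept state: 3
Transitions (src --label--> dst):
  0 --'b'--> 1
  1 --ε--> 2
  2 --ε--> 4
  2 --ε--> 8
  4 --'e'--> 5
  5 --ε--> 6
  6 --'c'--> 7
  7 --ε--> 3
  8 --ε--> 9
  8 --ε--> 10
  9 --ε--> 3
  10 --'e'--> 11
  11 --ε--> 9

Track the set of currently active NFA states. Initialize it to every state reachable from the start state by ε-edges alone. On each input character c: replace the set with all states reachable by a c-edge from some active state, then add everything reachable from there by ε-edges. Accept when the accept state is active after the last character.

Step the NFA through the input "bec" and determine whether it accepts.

initial (ε-close {0}): {0}
'b' @ 1: {1,2,3,4,8,9,10}  ✓accept
'e' @ 2: {3,5,6,9,11}  ✓accept
'c' @ 3: {3,7}  ✓accept
after full input: {3,7}  (accept=3 in)

Answer: ACCEPT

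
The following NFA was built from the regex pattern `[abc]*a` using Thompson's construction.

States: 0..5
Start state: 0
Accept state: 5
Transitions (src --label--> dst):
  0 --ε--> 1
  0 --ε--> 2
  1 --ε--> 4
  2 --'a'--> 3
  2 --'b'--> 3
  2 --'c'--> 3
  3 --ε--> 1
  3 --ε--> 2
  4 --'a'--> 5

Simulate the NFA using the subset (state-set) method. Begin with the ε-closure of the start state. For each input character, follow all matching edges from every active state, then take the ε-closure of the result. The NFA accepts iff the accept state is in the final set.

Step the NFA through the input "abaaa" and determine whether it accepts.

Answer: ACCEPT

Steps:
S₀ = ε-closure({0}) = {0,1,2,4}
'a' @ 1: {1,2,3,4,5}  ✓accept
'b' @ 2: {1,2,3,4}
'a' @ 3: {1,2,3,4,5}  ✓accept
'a' @ 4: {1,2,3,4,5}  ✓accept
'a' @ 5: {1,2,3,4,5}  ✓accept
final: {1,2,3,4,5}; accept 5 in set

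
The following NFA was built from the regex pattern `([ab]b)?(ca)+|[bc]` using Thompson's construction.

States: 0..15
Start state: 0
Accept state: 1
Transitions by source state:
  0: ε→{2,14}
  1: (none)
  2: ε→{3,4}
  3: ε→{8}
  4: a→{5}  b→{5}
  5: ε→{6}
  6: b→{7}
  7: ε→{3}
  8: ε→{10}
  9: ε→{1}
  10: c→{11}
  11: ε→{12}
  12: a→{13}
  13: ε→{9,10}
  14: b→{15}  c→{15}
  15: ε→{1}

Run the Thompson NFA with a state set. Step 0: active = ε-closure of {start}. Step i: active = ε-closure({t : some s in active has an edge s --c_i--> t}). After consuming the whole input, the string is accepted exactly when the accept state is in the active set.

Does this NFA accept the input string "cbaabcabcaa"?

Answer: REJECT

Steps:
S₀ = ε-closure({0}) = {0,2,3,4,8,10,14}
'c' @ 1: {1,11,12,15}  [accepting]
'b' @ 2: {}  — state set empty
rest 'aabcabcaa' ignored (set empty)
end set {} — state 1 not in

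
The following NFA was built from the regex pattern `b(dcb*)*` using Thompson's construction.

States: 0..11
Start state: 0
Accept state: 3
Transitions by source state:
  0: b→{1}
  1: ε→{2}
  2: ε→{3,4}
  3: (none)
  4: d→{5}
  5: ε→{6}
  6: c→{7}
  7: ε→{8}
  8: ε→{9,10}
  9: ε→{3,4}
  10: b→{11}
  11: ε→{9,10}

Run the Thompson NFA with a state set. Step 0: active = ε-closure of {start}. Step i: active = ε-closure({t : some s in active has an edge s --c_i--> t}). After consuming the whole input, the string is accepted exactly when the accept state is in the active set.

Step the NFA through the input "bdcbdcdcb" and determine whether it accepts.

Answer: ACCEPT

Derivation:
start: ε-closure({0}) = {0}
'b' @ 1: {1,2,3,4}  [accepting]
'd' @ 2: {5,6}
'c' @ 3: {3,4,7,8,9,10}  [accepting]
'b' @ 4: {3,4,9,10,11}  [accepting]
'd' @ 5: {5,6}
'c' @ 6: {3,4,7,8,9,10}  [accepting]
'd' @ 7: {5,6}
'c' @ 8: {3,4,7,8,9,10}  [accepting]
'b' @ 9: {3,4,9,10,11}  [accepting]
final: {3,4,9,10,11}; accept 3 in set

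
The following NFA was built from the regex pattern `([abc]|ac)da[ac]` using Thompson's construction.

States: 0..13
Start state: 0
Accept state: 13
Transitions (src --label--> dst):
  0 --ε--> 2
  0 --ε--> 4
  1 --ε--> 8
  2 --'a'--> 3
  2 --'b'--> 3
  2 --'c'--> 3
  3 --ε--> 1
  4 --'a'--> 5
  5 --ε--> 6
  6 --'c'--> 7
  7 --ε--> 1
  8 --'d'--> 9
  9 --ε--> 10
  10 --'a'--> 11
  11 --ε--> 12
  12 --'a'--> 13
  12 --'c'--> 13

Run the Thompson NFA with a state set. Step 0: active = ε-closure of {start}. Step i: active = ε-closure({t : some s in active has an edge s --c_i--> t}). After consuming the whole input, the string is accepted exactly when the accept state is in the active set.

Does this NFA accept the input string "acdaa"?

S₀ = ε-closure({0}) = {0,2,4}
'a' @ 1: {1,3,5,6,8}
'c' @ 2: {1,7,8}
'd' @ 3: {9,10}
'a' @ 4: {11,12}
'a' @ 5: {13}  (accept∈set)
final: {13}; accept 13 in set

Answer: ACCEPT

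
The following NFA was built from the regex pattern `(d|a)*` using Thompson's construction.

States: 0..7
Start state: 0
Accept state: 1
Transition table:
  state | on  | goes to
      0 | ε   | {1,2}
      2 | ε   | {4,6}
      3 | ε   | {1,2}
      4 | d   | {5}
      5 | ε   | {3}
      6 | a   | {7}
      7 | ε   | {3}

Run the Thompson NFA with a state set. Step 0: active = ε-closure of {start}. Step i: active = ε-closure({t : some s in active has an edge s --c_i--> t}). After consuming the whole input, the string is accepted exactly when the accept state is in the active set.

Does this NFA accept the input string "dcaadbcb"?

initial (ε-close {0}): {0,1,2,4,6}
'd' @ 1: {1,2,3,4,5,6}  ✓accept
'c' @ 2: {}  — no active states
rest 'aadbcb' ignored (set empty)
final: {}; accept 1 not in set

Answer: REJECT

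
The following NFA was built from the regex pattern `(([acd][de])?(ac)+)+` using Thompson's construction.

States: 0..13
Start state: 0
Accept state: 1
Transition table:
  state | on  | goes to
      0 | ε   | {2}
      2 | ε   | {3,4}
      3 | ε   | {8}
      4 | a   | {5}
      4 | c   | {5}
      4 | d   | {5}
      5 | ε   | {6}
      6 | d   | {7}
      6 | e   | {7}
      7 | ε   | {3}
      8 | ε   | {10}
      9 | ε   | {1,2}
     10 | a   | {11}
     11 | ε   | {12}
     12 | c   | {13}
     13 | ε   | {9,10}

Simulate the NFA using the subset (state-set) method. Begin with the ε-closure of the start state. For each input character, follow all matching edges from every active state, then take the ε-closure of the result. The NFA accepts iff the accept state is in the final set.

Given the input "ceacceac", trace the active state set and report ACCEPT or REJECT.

Answer: ACCEPT

Derivation:
S₀ = ε-closure({0}) = {0,2,3,4,8,10}
'c' @ 1: {5,6}
'e' @ 2: {3,7,8,10}
'a' @ 3: {11,12}
'c' @ 4: {1,2,3,4,8,9,10,13}  [accepting]
'c' @ 5: {5,6}
'e' @ 6: {3,7,8,10}
'a' @ 7: {11,12}
'c' @ 8: {1,2,3,4,8,9,10,13}  [accepting]
final: {1,2,3,4,8,9,10,13}; accept 1 in set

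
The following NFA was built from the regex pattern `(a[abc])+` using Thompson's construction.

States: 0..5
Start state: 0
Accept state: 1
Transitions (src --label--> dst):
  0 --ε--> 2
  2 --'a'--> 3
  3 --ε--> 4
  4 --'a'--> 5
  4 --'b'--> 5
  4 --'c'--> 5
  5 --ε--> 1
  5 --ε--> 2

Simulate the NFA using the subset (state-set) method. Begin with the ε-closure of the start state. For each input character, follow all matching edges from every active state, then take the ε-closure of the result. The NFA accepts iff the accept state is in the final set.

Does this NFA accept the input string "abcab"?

S₀ = ε-closure({0}) = {0,2}
'a' @ 1: {3,4}
'b' @ 2: {1,2,5}  (accept∈set)
'c' @ 3: {}  — no active states
rest 'ab' ignored (set empty)
final: {}; accept 1 not in set

Answer: REJECT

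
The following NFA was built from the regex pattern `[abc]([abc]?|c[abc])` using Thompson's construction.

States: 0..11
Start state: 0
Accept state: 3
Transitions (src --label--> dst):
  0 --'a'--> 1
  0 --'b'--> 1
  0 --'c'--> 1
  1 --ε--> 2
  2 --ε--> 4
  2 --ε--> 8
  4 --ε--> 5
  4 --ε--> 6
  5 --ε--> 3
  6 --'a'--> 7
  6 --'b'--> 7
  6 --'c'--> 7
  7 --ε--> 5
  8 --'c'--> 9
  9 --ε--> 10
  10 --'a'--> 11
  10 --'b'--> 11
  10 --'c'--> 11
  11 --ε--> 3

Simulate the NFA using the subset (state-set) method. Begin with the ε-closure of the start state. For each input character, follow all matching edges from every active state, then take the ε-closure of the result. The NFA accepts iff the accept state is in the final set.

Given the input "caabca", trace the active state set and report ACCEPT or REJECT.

S₀ = ε-closure({0}) = {0}
'c' @ 1: {1,2,3,4,5,6,8}  [accepting]
'a' @ 2: {3,5,7}  [accepting]
'a' @ 3: {}  — state set empty
rest 'bca' ignored (set empty)
final: {}; accept 3 not in set

Answer: REJECT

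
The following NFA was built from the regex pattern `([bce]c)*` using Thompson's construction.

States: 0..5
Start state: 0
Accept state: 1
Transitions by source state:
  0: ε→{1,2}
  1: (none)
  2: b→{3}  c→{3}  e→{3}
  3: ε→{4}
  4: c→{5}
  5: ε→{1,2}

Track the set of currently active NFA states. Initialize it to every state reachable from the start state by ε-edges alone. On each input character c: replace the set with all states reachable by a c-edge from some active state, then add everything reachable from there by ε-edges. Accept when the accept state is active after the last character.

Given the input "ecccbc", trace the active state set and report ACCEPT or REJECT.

initial (ε-close {0}): {0,1,2}
'e' @ 1: {3,4}
'c' @ 2: {1,2,5}  (accept∈set)
'c' @ 3: {3,4}
'c' @ 4: {1,2,5}  (accept∈set)
'b' @ 5: {3,4}
'c' @ 6: {1,2,5}  (accept∈set)
end set {1,2,5} — state 1 in

Answer: ACCEPT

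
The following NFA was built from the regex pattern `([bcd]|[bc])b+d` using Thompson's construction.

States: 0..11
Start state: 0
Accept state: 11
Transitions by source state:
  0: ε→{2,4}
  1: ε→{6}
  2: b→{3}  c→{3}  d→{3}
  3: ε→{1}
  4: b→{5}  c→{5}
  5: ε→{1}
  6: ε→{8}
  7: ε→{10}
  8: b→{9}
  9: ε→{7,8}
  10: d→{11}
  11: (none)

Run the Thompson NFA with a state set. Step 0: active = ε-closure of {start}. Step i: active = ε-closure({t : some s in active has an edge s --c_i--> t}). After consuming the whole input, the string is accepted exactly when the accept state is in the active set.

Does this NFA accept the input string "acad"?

initial (ε-close {0}): {0,2,4}
'a' @ 1: {}  — dead — no transitions
rest 'cad' ignored (set empty)
end set {} — state 11 not in

Answer: REJECT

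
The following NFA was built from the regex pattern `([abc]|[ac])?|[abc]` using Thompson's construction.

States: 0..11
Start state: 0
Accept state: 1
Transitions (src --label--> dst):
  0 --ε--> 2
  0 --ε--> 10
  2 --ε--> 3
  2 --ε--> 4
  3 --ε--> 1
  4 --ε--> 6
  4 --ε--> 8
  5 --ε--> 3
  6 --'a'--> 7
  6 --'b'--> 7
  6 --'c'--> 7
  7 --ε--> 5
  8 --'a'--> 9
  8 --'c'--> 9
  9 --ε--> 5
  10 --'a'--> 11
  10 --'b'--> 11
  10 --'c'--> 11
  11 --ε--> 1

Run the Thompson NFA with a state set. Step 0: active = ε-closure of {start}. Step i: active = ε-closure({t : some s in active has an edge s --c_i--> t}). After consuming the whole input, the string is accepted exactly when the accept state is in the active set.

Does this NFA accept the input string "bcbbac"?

initial (ε-close {0}): {0,1,2,3,4,6,8,10}
'b' @ 1: {1,3,5,7,11}  ✓accept
'c' @ 2: {}  — state set empty
rest 'bbac' ignored (set empty)
final: {}; accept 1 not in set

Answer: REJECT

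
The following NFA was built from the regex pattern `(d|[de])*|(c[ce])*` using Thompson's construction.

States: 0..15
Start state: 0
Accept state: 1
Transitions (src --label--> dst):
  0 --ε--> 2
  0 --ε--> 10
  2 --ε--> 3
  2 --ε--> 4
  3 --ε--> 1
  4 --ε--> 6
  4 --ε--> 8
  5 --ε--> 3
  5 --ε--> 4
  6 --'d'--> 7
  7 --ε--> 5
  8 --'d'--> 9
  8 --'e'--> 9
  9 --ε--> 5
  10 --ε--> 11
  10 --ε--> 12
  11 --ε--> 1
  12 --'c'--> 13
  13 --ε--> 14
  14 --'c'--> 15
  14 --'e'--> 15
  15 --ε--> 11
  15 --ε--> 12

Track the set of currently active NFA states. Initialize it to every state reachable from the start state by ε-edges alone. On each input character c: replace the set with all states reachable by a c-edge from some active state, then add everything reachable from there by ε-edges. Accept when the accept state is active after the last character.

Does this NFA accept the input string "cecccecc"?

initial (ε-close {0}): {0,1,2,3,4,6,8,10,11,12}
'c' @ 1: {13,14}
'e' @ 2: {1,11,12,15}  ✓accept
'c' @ 3: {13,14}
'c' @ 4: {1,11,12,15}  ✓accept
'c' @ 5: {13,14}
'e' @ 6: {1,11,12,15}  ✓accept
'c' @ 7: {13,14}
'c' @ 8: {1,11,12,15}  ✓accept
final: {1,11,12,15}; accept 1 in set

Answer: ACCEPT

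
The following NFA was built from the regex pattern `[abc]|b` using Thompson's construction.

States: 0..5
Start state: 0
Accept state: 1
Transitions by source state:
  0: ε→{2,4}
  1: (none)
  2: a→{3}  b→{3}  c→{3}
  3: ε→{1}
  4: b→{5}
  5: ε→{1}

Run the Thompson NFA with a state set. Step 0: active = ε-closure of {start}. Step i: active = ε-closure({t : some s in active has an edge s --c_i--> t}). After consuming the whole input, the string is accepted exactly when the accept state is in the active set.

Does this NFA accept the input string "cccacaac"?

S₀ = ε-closure({0}) = {0,2,4}
'c' @ 1: {1,3}  [accepting]
'c' @ 2: {}  — dead — no transitions
rest 'cacaac' ignored (set empty)
final: {}; accept 1 not in set

Answer: REJECT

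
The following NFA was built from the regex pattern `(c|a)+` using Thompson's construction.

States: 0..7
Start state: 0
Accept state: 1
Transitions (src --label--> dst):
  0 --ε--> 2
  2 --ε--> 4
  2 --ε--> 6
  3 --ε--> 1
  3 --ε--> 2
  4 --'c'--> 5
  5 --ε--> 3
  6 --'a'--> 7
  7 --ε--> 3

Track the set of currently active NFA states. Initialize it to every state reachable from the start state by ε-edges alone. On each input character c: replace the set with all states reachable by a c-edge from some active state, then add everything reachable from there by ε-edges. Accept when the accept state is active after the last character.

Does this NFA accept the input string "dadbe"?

S₀ = ε-closure({0}) = {0,2,4,6}
'd' @ 1: {}  — dead — no transitions
rest 'adbe' ignored (set empty)
final: {}; accept 1 not in set

Answer: REJECT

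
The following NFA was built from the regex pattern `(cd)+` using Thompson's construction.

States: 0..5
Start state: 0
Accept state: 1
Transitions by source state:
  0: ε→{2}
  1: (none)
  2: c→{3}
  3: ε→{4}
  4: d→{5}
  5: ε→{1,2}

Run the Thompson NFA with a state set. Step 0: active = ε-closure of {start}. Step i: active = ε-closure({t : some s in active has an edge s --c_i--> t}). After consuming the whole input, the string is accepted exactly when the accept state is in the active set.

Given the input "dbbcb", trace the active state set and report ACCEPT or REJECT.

Answer: REJECT

Derivation:
start: ε-closure({0}) = {0,2}
'd' @ 1: {}  — state set empty
rest 'bbcb' ignored (set empty)
final: {}; accept 1 not in set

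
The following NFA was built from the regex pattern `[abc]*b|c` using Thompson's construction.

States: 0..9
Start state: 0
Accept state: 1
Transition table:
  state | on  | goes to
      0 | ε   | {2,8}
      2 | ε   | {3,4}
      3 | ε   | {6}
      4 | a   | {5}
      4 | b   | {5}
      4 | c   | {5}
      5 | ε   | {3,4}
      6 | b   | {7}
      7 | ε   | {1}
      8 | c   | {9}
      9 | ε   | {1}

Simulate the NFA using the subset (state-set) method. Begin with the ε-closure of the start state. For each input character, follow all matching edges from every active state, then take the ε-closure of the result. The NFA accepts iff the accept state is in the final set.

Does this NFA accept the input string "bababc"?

Answer: REJECT

Derivation:
initial (ε-close {0}): {0,2,3,4,6,8}
'b' @ 1: {1,3,4,5,6,7}  (accept∈set)
'a' @ 2: {3,4,5,6}
'b' @ 3: {1,3,4,5,6,7}  (accept∈set)
'a' @ 4: {3,4,5,6}
'b' @ 5: {1,3,4,5,6,7}  (accept∈set)
'c' @ 6: {3,4,5,6}
after full input: {3,4,5,6}  (accept=1 not in)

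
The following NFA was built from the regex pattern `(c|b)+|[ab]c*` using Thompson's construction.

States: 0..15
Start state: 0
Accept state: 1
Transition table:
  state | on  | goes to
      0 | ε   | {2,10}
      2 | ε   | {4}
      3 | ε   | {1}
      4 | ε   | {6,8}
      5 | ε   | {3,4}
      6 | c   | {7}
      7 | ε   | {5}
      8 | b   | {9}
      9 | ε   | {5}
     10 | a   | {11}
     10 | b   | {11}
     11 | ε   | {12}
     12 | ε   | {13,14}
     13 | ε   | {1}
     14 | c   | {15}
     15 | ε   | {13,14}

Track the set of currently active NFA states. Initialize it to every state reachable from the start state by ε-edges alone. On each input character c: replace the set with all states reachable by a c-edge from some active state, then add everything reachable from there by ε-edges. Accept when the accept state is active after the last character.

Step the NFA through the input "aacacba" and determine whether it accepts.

Answer: REJECT

Trace:
start: ε-closure({0}) = {0,2,4,6,8,10}
'a' @ 1: {1,11,12,13,14}  (accept∈set)
'a' @ 2: {}  — dead — no transitions
rest 'cacba' ignored (set empty)
end set {} — state 1 not in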